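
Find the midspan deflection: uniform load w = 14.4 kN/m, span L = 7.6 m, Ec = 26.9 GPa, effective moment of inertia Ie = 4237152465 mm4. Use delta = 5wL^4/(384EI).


Convert: L = 7.6 m = 7600 mm, Ec = 26.9 GPa = 26900 MPa
delta = 5 * 14.4 * 7600^4 / (384 * 26900 * 4237152465)
= 5.49 mm

5.49


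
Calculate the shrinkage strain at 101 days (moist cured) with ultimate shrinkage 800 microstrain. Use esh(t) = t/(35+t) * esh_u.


esh(101) = 101 / (35 + 101) * 800
= 101 / 136 * 800
= 594.1 microstrain

594.1


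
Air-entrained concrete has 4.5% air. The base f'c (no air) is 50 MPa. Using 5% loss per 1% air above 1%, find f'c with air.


Strength loss = (4.5 - 1) * 5 = 17.5%
f'c = 50 * (1 - 17.5/100)
= 41.25 MPa

41.25


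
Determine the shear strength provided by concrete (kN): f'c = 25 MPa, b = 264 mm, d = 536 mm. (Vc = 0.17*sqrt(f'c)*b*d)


Vc = 0.17 * sqrt(25) * 264 * 536 / 1000
= 120.28 kN

120.28


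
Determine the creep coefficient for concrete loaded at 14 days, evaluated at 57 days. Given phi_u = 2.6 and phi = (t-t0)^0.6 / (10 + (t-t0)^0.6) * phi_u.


dt = 57 - 14 = 43
phi = 43^0.6 / (10 + 43^0.6) * 2.6
= 1.27

1.27


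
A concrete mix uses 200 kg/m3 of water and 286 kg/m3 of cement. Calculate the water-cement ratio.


w/c = water / cement
w/c = 200 / 286 = 0.699

0.699


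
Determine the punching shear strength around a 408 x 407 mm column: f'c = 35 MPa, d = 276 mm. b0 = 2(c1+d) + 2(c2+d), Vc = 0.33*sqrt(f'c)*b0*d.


b0 = 2*(408 + 276) + 2*(407 + 276) = 2734 mm
Vc = 0.33 * sqrt(35) * 2734 * 276 / 1000
= 1473.18 kN

1473.18


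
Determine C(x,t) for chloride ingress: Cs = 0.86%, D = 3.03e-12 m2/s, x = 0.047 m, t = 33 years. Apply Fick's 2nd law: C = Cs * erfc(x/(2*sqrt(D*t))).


t_seconds = 33 * 365.25 * 24 * 3600 = 1041400800.0 s
arg = 0.047 / (2 * sqrt(3.03e-12 * 1041400800.0))
= 0.4183
erfc(0.4183) = 0.5541
C = 0.86 * 0.5541 = 0.4765%

0.4765


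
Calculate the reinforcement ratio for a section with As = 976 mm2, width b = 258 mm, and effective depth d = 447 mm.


rho = As / (b * d)
= 976 / (258 * 447)
= 0.0085

0.0085


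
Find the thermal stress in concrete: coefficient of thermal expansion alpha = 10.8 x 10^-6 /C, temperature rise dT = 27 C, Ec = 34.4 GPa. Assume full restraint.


sigma = alpha * dT * Ec
= 10.8e-6 * 27 * 34.4 * 1000
= 10.031 MPa

10.031


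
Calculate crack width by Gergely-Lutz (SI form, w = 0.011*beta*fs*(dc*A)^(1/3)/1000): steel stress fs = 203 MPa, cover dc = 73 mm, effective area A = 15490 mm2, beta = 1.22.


w = 0.011 * beta * fs * (dc * A)^(1/3) / 1000
= 0.011 * 1.22 * 203 * (73 * 15490)^(1/3) / 1000
= 0.284 mm

0.284


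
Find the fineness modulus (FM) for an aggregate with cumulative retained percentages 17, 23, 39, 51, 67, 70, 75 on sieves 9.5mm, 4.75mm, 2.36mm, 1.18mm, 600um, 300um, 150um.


FM = sum(cumulative % retained) / 100
= 342 / 100
= 3.42

3.42


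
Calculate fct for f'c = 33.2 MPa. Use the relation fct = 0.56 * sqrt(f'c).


fct = 0.56 * sqrt(33.2)
= 0.56 * 5.762
= 3.227 MPa

3.227


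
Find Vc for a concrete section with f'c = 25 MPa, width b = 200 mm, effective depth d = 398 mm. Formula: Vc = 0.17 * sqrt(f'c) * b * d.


Vc = 0.17 * sqrt(25) * 200 * 398 / 1000
= 67.66 kN

67.66


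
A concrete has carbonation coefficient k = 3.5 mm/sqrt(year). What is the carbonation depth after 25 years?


depth = k * sqrt(t)
= 3.5 * sqrt(25)
= 17.5 mm

17.5


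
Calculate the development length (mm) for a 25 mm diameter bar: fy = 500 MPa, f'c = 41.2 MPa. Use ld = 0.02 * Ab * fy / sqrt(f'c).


Ab = pi * 25^2 / 4 = 490.874 mm2
ld = 0.02 * 490.874 * 500 / sqrt(41.2)
= 764.8 mm

764.8


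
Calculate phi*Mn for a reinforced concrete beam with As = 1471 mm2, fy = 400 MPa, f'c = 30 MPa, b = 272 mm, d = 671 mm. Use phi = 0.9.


a = As * fy / (0.85 * f'c * b)
= 1471 * 400 / (0.85 * 30 * 272)
= 84.8328 mm
Mn = As * fy * (d - a/2) / 10^6
= 369.8586 kN-m
phi*Mn = 0.9 * 369.8586 = 332.87 kN-m

332.87


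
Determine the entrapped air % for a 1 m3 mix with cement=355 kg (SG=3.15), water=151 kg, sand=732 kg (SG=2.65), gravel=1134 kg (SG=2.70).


Vol cement = 355 / (3.15 * 1000) = 0.112698 m3
Vol water = 151 / 1000 = 0.151 m3
Vol sand = 732 / (2.65 * 1000) = 0.276226 m3
Vol gravel = 1134 / (2.70 * 1000) = 0.42 m3
Total solid + water volume = 0.959925 m3
Air = (1 - 0.959925) * 100 = 4.01%

4.01


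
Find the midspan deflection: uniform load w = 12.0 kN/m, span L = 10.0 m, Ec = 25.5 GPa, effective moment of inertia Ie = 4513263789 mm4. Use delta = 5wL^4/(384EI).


Convert: L = 10.0 m = 10000 mm, Ec = 25.5 GPa = 25500 MPa
delta = 5 * 12.0 * 10000^4 / (384 * 25500 * 4513263789)
= 13.58 mm

13.58


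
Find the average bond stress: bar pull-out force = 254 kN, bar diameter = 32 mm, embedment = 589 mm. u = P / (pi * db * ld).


u = P / (pi * db * ld)
= 254 * 1000 / (pi * 32 * 589)
= 4.29 MPa

4.29


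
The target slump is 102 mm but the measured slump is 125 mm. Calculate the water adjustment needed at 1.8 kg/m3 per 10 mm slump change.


Difference = 102 - 125 = -23 mm
Water adjustment = -23 * 1.8 / 10 = -4.1 kg/m3

-4.1


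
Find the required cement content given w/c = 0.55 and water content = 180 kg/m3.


Cement = water / (w/c)
= 180 / 0.55
= 327.3 kg/m3

327.3


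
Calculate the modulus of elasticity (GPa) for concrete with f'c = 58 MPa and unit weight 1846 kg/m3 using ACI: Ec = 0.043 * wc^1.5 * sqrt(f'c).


Ec = 0.043 * 1846^1.5 * sqrt(58) / 1000
= 25.97 GPa

25.97


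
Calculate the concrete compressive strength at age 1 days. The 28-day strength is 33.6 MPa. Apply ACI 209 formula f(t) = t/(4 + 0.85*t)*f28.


f(1) = 1 / (4 + 0.85 * 1) * 33.6
= 1 / 4.85 * 33.6
= 6.93 MPa

6.93


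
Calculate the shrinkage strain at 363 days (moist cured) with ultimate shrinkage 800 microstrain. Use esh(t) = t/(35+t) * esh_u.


esh(363) = 363 / (35 + 363) * 800
= 363 / 398 * 800
= 729.6 microstrain

729.6


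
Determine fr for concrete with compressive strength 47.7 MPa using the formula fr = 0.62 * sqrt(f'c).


fr = 0.62 * sqrt(47.7)
= 4.282 MPa

4.282


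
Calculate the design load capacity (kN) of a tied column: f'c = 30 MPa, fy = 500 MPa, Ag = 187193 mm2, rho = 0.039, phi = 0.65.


Ast = rho * Ag = 0.039 * 187193 = 7300.527 mm2
phi*Pn = 0.65 * 0.80 * (0.85 * 30 * (187193 - 7300.527) + 500 * 7300.527) / 1000
= 4283.51 kN

4283.51


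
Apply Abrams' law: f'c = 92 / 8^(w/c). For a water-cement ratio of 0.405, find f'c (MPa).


f'c = 92 / 8^0.405
= 92 / 2.321
= 39.63 MPa

39.63


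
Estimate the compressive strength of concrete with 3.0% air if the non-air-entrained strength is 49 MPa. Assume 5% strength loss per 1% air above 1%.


Strength loss = (3.0 - 1) * 5 = 10.0%
f'c = 49 * (1 - 10.0/100)
= 44.1 MPa

44.1


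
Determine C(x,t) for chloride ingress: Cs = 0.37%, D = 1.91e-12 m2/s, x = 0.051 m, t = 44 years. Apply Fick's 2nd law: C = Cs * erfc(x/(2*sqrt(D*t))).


t_seconds = 44 * 365.25 * 24 * 3600 = 1388534400.0 s
arg = 0.051 / (2 * sqrt(1.91e-12 * 1388534400.0))
= 0.4952
erfc(0.4952) = 0.4838
C = 0.37 * 0.4838 = 0.179%

0.179


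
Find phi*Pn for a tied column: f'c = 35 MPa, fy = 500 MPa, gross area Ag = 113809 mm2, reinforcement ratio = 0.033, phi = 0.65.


Ast = rho * Ag = 0.033 * 113809 = 3755.697 mm2
phi*Pn = 0.65 * 0.80 * (0.85 * 35 * (113809 - 3755.697) + 500 * 3755.697) / 1000
= 2679.01 kN

2679.01


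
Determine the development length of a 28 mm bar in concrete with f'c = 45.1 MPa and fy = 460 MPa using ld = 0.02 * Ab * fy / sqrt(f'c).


Ab = pi * 28^2 / 4 = 615.752 mm2
ld = 0.02 * 615.752 * 460 / sqrt(45.1)
= 843.5 mm

843.5


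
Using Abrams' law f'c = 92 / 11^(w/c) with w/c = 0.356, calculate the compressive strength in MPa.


f'c = 92 / 11^0.356
= 92 / 2.348
= 39.18 MPa

39.18


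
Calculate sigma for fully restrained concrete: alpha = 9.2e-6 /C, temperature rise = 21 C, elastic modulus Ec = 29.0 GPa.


sigma = alpha * dT * Ec
= 9.2e-6 * 21 * 29.0 * 1000
= 5.603 MPa

5.603


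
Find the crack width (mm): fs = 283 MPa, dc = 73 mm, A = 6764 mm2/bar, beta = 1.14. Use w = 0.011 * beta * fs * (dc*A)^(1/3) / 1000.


w = 0.011 * beta * fs * (dc * A)^(1/3) / 1000
= 0.011 * 1.14 * 283 * (73 * 6764)^(1/3) / 1000
= 0.28 mm

0.28


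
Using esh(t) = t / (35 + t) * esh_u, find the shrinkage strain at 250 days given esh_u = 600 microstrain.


esh(250) = 250 / (35 + 250) * 600
= 250 / 285 * 600
= 526.3 microstrain

526.3


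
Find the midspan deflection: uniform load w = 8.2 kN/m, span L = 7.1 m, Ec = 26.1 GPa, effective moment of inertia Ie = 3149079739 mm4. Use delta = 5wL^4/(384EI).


Convert: L = 7.1 m = 7100 mm, Ec = 26.1 GPa = 26100 MPa
delta = 5 * 8.2 * 7100^4 / (384 * 26100 * 3149079739)
= 3.3 mm

3.3


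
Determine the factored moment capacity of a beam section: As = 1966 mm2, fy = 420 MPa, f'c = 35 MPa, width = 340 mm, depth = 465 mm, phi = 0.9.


a = As * fy / (0.85 * f'c * b)
= 1966 * 420 / (0.85 * 35 * 340)
= 81.6332 mm
Mn = As * fy * (d - a/2) / 10^6
= 350.2567 kN-m
phi*Mn = 0.9 * 350.2567 = 315.23 kN-m

315.23


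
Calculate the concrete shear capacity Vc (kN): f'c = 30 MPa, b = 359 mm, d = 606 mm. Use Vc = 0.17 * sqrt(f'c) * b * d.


Vc = 0.17 * sqrt(30) * 359 * 606 / 1000
= 202.57 kN

202.57


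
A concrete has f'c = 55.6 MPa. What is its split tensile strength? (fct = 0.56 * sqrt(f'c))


fct = 0.56 * sqrt(55.6)
= 0.56 * 7.457
= 4.176 MPa

4.176


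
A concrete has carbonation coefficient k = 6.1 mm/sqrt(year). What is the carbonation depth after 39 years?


depth = k * sqrt(t)
= 6.1 * sqrt(39)
= 38.09 mm

38.09


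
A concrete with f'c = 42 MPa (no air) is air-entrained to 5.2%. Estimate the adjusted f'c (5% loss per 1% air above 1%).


Strength loss = (5.2 - 1) * 5 = 21.0%
f'c = 42 * (1 - 21.0/100)
= 33.18 MPa

33.18


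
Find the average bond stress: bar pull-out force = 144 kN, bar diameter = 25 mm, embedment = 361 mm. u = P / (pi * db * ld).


u = P / (pi * db * ld)
= 144 * 1000 / (pi * 25 * 361)
= 5.079 MPa

5.079


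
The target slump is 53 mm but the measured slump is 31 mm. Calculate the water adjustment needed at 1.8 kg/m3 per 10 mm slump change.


Difference = 53 - 31 = 22 mm
Water adjustment = 22 * 1.8 / 10 = 4.0 kg/m3

4.0


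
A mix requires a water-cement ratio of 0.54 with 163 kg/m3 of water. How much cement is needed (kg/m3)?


Cement = water / (w/c)
= 163 / 0.54
= 301.9 kg/m3

301.9


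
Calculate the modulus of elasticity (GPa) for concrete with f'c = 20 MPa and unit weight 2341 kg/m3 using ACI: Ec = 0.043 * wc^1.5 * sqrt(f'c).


Ec = 0.043 * 2341^1.5 * sqrt(20) / 1000
= 21.78 GPa

21.78


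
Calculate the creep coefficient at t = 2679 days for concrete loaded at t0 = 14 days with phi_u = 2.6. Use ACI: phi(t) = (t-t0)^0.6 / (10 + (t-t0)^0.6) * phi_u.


dt = 2679 - 14 = 2665
phi = 2665^0.6 / (10 + 2665^0.6) * 2.6
= 2.39

2.39


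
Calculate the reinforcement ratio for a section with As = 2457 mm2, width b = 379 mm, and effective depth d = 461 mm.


rho = As / (b * d)
= 2457 / (379 * 461)
= 0.0141

0.0141


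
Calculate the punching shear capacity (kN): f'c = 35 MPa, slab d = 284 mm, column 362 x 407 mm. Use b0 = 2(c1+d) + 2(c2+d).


b0 = 2*(362 + 284) + 2*(407 + 284) = 2674 mm
Vc = 0.33 * sqrt(35) * 2674 * 284 / 1000
= 1482.61 kN

1482.61


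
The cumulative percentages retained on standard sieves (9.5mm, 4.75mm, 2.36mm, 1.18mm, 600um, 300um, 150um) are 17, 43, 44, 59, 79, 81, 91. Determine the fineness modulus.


FM = sum(cumulative % retained) / 100
= 414 / 100
= 4.14

4.14


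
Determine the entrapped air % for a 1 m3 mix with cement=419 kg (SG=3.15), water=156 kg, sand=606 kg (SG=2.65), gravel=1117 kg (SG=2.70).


Vol cement = 419 / (3.15 * 1000) = 0.133016 m3
Vol water = 156 / 1000 = 0.156 m3
Vol sand = 606 / (2.65 * 1000) = 0.228679 m3
Vol gravel = 1117 / (2.70 * 1000) = 0.413704 m3
Total solid + water volume = 0.931399 m3
Air = (1 - 0.931399) * 100 = 6.86%

6.86


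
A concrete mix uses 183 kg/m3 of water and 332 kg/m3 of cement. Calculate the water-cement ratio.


w/c = water / cement
w/c = 183 / 332 = 0.551

0.551


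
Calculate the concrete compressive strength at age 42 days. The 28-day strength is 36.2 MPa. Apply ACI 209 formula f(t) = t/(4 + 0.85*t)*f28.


f(42) = 42 / (4 + 0.85 * 42) * 36.2
= 42 / 39.7 * 36.2
= 38.3 MPa

38.3


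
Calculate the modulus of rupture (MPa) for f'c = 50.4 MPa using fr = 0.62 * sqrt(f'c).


fr = 0.62 * sqrt(50.4)
= 4.402 MPa

4.402


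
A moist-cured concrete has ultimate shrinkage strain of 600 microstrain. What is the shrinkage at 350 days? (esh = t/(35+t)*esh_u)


esh(350) = 350 / (35 + 350) * 600
= 350 / 385 * 600
= 545.5 microstrain

545.5


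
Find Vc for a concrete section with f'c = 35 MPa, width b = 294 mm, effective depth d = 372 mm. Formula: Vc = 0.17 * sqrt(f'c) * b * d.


Vc = 0.17 * sqrt(35) * 294 * 372 / 1000
= 110.0 kN

110.0


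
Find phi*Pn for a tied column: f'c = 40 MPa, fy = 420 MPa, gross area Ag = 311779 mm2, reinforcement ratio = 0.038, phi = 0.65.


Ast = rho * Ag = 0.038 * 311779 = 11847.602 mm2
phi*Pn = 0.65 * 0.80 * (0.85 * 40 * (311779 - 11847.602) + 420 * 11847.602) / 1000
= 7890.3 kN

7890.3


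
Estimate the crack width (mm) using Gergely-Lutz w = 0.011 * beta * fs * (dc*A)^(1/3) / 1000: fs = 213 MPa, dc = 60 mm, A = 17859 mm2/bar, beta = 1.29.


w = 0.011 * beta * fs * (dc * A)^(1/3) / 1000
= 0.011 * 1.29 * 213 * (60 * 17859)^(1/3) / 1000
= 0.309 mm

0.309


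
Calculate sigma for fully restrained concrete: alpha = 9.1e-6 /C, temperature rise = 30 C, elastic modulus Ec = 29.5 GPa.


sigma = alpha * dT * Ec
= 9.1e-6 * 30 * 29.5 * 1000
= 8.053 MPa

8.053


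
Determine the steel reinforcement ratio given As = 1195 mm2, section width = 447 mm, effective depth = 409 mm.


rho = As / (b * d)
= 1195 / (447 * 409)
= 0.0065

0.0065


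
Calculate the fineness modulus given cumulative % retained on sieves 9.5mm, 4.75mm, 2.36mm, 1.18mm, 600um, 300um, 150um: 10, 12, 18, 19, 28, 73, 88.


FM = sum(cumulative % retained) / 100
= 248 / 100
= 2.48

2.48


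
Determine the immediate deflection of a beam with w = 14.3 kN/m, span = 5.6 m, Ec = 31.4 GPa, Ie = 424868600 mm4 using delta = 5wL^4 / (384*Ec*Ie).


Convert: L = 5.6 m = 5600 mm, Ec = 31.4 GPa = 31400 MPa
delta = 5 * 14.3 * 5600^4 / (384 * 31400 * 424868600)
= 13.73 mm

13.73


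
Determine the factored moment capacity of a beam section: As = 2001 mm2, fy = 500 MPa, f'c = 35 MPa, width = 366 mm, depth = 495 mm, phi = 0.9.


a = As * fy / (0.85 * f'c * b)
= 2001 * 500 / (0.85 * 35 * 366)
= 91.8859 mm
Mn = As * fy * (d - a/2) / 10^6
= 449.2816 kN-m
phi*Mn = 0.9 * 449.2816 = 404.35 kN-m

404.35


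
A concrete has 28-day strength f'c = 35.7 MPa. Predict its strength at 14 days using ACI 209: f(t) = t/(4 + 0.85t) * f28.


f(14) = 14 / (4 + 0.85 * 14) * 35.7
= 14 / 15.9 * 35.7
= 31.43 MPa

31.43


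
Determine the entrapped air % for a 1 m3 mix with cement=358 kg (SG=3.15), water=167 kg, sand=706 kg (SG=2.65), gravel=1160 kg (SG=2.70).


Vol cement = 358 / (3.15 * 1000) = 0.113651 m3
Vol water = 167 / 1000 = 0.167 m3
Vol sand = 706 / (2.65 * 1000) = 0.266415 m3
Vol gravel = 1160 / (2.70 * 1000) = 0.42963 m3
Total solid + water volume = 0.976696 m3
Air = (1 - 0.976696) * 100 = 2.33%

2.33


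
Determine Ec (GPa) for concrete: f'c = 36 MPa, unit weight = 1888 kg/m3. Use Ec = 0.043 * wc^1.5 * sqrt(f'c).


Ec = 0.043 * 1888^1.5 * sqrt(36) / 1000
= 21.17 GPa

21.17


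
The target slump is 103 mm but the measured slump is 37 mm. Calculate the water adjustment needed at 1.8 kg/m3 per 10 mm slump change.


Difference = 103 - 37 = 66 mm
Water adjustment = 66 * 1.8 / 10 = 11.9 kg/m3

11.9


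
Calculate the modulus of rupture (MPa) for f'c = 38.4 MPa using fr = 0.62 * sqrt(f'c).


fr = 0.62 * sqrt(38.4)
= 3.842 MPa

3.842


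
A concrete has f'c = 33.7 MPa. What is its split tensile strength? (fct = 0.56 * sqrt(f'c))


fct = 0.56 * sqrt(33.7)
= 0.56 * 5.805
= 3.251 MPa

3.251


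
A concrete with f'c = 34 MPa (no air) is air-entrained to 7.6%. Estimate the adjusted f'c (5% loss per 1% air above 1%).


Strength loss = (7.6 - 1) * 5 = 33.0%
f'c = 34 * (1 - 33.0/100)
= 22.78 MPa

22.78


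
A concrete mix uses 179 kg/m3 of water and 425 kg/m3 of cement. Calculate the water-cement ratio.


w/c = water / cement
w/c = 179 / 425 = 0.421

0.421


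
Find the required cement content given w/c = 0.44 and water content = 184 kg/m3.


Cement = water / (w/c)
= 184 / 0.44
= 418.2 kg/m3

418.2


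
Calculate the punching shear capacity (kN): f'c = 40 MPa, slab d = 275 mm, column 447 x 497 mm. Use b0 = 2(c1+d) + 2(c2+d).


b0 = 2*(447 + 275) + 2*(497 + 275) = 2988 mm
Vc = 0.33 * sqrt(40) * 2988 * 275 / 1000
= 1714.97 kN

1714.97


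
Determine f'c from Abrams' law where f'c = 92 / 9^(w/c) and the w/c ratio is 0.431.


f'c = 92 / 9^0.431
= 92 / 2.578
= 35.69 MPa

35.69


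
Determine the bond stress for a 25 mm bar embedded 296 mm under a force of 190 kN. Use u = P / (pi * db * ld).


u = P / (pi * db * ld)
= 190 * 1000 / (pi * 25 * 296)
= 8.173 MPa

8.173


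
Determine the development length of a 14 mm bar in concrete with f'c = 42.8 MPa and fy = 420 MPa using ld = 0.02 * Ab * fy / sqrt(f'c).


Ab = pi * 14^2 / 4 = 153.938 mm2
ld = 0.02 * 153.938 * 420 / sqrt(42.8)
= 197.7 mm

197.7


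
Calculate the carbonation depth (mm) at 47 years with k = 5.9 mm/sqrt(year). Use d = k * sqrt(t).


depth = k * sqrt(t)
= 5.9 * sqrt(47)
= 40.45 mm

40.45


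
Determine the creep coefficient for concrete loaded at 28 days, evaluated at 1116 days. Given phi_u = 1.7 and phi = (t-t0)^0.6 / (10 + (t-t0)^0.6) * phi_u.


dt = 1116 - 28 = 1088
phi = 1088^0.6 / (10 + 1088^0.6) * 1.7
= 1.477

1.477


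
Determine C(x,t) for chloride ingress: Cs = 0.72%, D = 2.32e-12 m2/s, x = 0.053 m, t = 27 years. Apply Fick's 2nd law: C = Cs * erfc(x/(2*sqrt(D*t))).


t_seconds = 27 * 365.25 * 24 * 3600 = 852055200.0 s
arg = 0.053 / (2 * sqrt(2.32e-12 * 852055200.0))
= 0.596
erfc(0.596) = 0.3993
C = 0.72 * 0.3993 = 0.2875%

0.2875


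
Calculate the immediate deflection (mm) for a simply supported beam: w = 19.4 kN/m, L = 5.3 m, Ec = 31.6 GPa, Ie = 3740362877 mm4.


Convert: L = 5.3 m = 5300 mm, Ec = 31.6 GPa = 31600 MPa
delta = 5 * 19.4 * 5300^4 / (384 * 31600 * 3740362877)
= 1.69 mm

1.69


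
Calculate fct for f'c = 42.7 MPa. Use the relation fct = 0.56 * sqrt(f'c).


fct = 0.56 * sqrt(42.7)
= 0.56 * 6.535
= 3.659 MPa

3.659


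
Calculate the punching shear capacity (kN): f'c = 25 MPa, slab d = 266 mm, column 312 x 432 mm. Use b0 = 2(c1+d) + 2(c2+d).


b0 = 2*(312 + 266) + 2*(432 + 266) = 2552 mm
Vc = 0.33 * sqrt(25) * 2552 * 266 / 1000
= 1120.07 kN

1120.07


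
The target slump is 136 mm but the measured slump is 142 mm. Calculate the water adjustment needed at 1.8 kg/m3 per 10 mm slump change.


Difference = 136 - 142 = -6 mm
Water adjustment = -6 * 1.8 / 10 = -1.1 kg/m3

-1.1


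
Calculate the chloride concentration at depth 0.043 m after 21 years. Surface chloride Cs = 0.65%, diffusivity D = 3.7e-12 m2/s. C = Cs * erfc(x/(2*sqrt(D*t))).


t_seconds = 21 * 365.25 * 24 * 3600 = 662709600.0 s
arg = 0.043 / (2 * sqrt(3.7e-12 * 662709600.0))
= 0.4342
erfc(0.4342) = 0.5392
C = 0.65 * 0.5392 = 0.3505%

0.3505


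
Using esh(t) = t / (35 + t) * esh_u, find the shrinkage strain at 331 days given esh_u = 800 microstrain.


esh(331) = 331 / (35 + 331) * 800
= 331 / 366 * 800
= 723.5 microstrain

723.5


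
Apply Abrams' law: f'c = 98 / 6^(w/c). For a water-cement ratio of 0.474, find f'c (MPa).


f'c = 98 / 6^0.474
= 98 / 2.338
= 41.92 MPa

41.92


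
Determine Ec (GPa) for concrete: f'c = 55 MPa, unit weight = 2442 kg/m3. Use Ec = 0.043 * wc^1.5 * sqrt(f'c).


Ec = 0.043 * 2442^1.5 * sqrt(55) / 1000
= 38.48 GPa

38.48


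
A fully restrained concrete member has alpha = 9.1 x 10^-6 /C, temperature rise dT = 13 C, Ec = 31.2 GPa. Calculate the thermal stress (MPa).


sigma = alpha * dT * Ec
= 9.1e-6 * 13 * 31.2 * 1000
= 3.691 MPa

3.691


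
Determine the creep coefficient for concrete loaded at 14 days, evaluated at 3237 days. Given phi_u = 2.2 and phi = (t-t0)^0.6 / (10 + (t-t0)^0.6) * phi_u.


dt = 3237 - 14 = 3223
phi = 3223^0.6 / (10 + 3223^0.6) * 2.2
= 2.04

2.04


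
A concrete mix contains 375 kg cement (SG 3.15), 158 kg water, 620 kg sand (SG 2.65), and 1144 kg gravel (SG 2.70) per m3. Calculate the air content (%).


Vol cement = 375 / (3.15 * 1000) = 0.119048 m3
Vol water = 158 / 1000 = 0.158 m3
Vol sand = 620 / (2.65 * 1000) = 0.233962 m3
Vol gravel = 1144 / (2.70 * 1000) = 0.423704 m3
Total solid + water volume = 0.934714 m3
Air = (1 - 0.934714) * 100 = 6.53%

6.53


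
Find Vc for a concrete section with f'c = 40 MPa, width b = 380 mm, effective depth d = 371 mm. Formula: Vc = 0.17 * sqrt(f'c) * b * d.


Vc = 0.17 * sqrt(40) * 380 * 371 / 1000
= 151.58 kN

151.58


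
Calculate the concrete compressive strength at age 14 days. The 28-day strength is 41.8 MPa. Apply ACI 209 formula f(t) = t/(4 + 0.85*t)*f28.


f(14) = 14 / (4 + 0.85 * 14) * 41.8
= 14 / 15.9 * 41.8
= 36.81 MPa

36.81


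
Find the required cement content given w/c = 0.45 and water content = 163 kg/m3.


Cement = water / (w/c)
= 163 / 0.45
= 362.2 kg/m3

362.2


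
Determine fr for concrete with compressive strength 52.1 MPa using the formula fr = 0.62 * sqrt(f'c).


fr = 0.62 * sqrt(52.1)
= 4.475 MPa

4.475


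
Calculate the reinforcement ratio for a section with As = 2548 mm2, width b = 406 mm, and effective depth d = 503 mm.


rho = As / (b * d)
= 2548 / (406 * 503)
= 0.0125

0.0125


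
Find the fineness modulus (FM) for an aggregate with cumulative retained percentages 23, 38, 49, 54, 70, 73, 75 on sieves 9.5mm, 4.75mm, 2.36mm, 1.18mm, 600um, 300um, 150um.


FM = sum(cumulative % retained) / 100
= 382 / 100
= 3.82

3.82


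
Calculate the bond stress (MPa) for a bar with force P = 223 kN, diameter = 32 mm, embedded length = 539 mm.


u = P / (pi * db * ld)
= 223 * 1000 / (pi * 32 * 539)
= 4.115 MPa

4.115


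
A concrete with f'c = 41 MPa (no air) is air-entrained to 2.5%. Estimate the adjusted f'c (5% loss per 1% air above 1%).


Strength loss = (2.5 - 1) * 5 = 7.5%
f'c = 41 * (1 - 7.5/100)
= 37.93 MPa

37.93


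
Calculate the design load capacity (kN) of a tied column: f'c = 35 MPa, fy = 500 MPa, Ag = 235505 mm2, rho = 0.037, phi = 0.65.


Ast = rho * Ag = 0.037 * 235505 = 8713.685 mm2
phi*Pn = 0.65 * 0.80 * (0.85 * 35 * (235505 - 8713.685) + 500 * 8713.685) / 1000
= 5774.02 kN

5774.02


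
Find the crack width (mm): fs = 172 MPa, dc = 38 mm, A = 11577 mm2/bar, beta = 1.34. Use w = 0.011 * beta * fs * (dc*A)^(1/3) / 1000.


w = 0.011 * beta * fs * (dc * A)^(1/3) / 1000
= 0.011 * 1.34 * 172 * (38 * 11577)^(1/3) / 1000
= 0.193 mm

0.193


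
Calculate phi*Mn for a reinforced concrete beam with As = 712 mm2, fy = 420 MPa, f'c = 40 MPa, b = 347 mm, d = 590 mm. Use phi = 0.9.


a = As * fy / (0.85 * f'c * b)
= 712 * 420 / (0.85 * 40 * 347)
= 25.3467 mm
Mn = As * fy * (d - a/2) / 10^6
= 172.6438 kN-m
phi*Mn = 0.9 * 172.6438 = 155.38 kN-m

155.38


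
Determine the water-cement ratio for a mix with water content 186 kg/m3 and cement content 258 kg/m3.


w/c = water / cement
w/c = 186 / 258 = 0.721

0.721


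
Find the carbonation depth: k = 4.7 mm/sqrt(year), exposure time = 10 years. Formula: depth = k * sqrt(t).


depth = k * sqrt(t)
= 4.7 * sqrt(10)
= 14.86 mm

14.86


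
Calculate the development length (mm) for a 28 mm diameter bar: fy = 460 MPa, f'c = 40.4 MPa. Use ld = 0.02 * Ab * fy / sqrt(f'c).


Ab = pi * 28^2 / 4 = 615.752 mm2
ld = 0.02 * 615.752 * 460 / sqrt(40.4)
= 891.3 mm

891.3


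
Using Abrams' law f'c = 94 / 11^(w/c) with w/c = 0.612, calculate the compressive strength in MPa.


f'c = 94 / 11^0.612
= 94 / 4.338
= 21.67 MPa

21.67


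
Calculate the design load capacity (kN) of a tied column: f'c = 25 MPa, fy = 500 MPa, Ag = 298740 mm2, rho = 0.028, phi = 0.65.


Ast = rho * Ag = 0.028 * 298740 = 8364.72 mm2
phi*Pn = 0.65 * 0.80 * (0.85 * 25 * (298740 - 8364.72) + 500 * 8364.72) / 1000
= 5383.47 kN

5383.47


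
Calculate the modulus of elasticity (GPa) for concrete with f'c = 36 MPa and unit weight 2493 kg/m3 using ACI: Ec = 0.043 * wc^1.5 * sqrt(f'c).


Ec = 0.043 * 2493^1.5 * sqrt(36) / 1000
= 32.11 GPa

32.11


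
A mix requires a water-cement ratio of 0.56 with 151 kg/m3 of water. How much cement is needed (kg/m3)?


Cement = water / (w/c)
= 151 / 0.56
= 269.6 kg/m3

269.6


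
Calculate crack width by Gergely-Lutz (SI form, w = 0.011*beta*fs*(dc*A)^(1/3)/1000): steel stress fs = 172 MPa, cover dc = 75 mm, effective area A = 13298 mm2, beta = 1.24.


w = 0.011 * beta * fs * (dc * A)^(1/3) / 1000
= 0.011 * 1.24 * 172 * (75 * 13298)^(1/3) / 1000
= 0.234 mm

0.234


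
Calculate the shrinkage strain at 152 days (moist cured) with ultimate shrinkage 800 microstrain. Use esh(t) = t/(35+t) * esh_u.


esh(152) = 152 / (35 + 152) * 800
= 152 / 187 * 800
= 650.3 microstrain

650.3


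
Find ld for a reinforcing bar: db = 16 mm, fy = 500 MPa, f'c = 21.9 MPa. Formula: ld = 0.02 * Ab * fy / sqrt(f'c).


Ab = pi * 16^2 / 4 = 201.062 mm2
ld = 0.02 * 201.062 * 500 / sqrt(21.9)
= 429.6 mm

429.6


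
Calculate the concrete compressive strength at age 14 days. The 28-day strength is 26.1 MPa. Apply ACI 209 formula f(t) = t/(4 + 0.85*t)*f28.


f(14) = 14 / (4 + 0.85 * 14) * 26.1
= 14 / 15.9 * 26.1
= 22.98 MPa

22.98


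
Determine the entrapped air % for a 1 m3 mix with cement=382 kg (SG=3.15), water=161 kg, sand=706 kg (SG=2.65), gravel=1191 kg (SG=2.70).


Vol cement = 382 / (3.15 * 1000) = 0.12127 m3
Vol water = 161 / 1000 = 0.161 m3
Vol sand = 706 / (2.65 * 1000) = 0.266415 m3
Vol gravel = 1191 / (2.70 * 1000) = 0.441111 m3
Total solid + water volume = 0.989796 m3
Air = (1 - 0.989796) * 100 = 1.02%

1.02


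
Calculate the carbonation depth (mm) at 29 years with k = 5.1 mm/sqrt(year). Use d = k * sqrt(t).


depth = k * sqrt(t)
= 5.1 * sqrt(29)
= 27.46 mm

27.46


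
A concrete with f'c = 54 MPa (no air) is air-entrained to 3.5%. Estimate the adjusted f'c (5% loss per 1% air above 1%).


Strength loss = (3.5 - 1) * 5 = 12.5%
f'c = 54 * (1 - 12.5/100)
= 47.25 MPa

47.25


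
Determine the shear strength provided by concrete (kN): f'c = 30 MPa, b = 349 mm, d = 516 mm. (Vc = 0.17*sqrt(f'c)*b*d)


Vc = 0.17 * sqrt(30) * 349 * 516 / 1000
= 167.68 kN

167.68


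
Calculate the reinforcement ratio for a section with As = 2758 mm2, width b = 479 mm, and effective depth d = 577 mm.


rho = As / (b * d)
= 2758 / (479 * 577)
= 0.01

0.01


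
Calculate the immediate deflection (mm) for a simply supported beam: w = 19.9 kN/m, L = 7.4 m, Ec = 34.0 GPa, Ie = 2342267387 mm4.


Convert: L = 7.4 m = 7400 mm, Ec = 34.0 GPa = 34000 MPa
delta = 5 * 19.9 * 7400^4 / (384 * 34000 * 2342267387)
= 9.76 mm

9.76


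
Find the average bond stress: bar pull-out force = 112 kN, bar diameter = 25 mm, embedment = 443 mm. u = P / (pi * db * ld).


u = P / (pi * db * ld)
= 112 * 1000 / (pi * 25 * 443)
= 3.219 MPa

3.219


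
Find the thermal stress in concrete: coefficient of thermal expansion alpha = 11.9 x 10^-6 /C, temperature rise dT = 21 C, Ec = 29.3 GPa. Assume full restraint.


sigma = alpha * dT * Ec
= 11.9e-6 * 21 * 29.3 * 1000
= 7.322 MPa

7.322


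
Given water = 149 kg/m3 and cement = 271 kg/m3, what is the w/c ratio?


w/c = water / cement
w/c = 149 / 271 = 0.55

0.55


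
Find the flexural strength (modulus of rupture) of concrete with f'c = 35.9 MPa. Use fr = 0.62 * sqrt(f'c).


fr = 0.62 * sqrt(35.9)
= 3.715 MPa

3.715


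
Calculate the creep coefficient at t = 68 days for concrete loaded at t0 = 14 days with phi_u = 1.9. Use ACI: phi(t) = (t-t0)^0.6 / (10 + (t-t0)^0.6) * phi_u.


dt = 68 - 14 = 54
phi = 54^0.6 / (10 + 54^0.6) * 1.9
= 0.993

0.993


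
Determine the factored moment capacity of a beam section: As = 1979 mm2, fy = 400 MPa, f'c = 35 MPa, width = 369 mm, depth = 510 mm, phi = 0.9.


a = As * fy / (0.85 * f'c * b)
= 1979 * 400 / (0.85 * 35 * 369)
= 72.1095 mm
Mn = As * fy * (d - a/2) / 10^6
= 375.1751 kN-m
phi*Mn = 0.9 * 375.1751 = 337.66 kN-m

337.66


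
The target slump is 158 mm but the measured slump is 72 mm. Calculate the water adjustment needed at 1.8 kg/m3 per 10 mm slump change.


Difference = 158 - 72 = 86 mm
Water adjustment = 86 * 1.8 / 10 = 15.5 kg/m3

15.5


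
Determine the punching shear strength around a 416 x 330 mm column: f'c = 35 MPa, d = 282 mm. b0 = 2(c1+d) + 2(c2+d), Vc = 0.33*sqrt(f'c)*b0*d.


b0 = 2*(416 + 282) + 2*(330 + 282) = 2620 mm
Vc = 0.33 * sqrt(35) * 2620 * 282 / 1000
= 1442.44 kN

1442.44


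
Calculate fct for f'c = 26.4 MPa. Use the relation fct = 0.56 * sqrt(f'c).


fct = 0.56 * sqrt(26.4)
= 0.56 * 5.138
= 2.877 MPa

2.877


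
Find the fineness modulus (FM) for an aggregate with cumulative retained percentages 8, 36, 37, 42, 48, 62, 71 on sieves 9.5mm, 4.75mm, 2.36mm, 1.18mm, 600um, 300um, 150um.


FM = sum(cumulative % retained) / 100
= 304 / 100
= 3.04

3.04


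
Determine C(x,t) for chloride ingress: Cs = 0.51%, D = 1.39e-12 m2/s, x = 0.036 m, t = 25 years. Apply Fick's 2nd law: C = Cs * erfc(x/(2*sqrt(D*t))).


t_seconds = 25 * 365.25 * 24 * 3600 = 788940000.0 s
arg = 0.036 / (2 * sqrt(1.39e-12 * 788940000.0))
= 0.5436
erfc(0.5436) = 0.4421
C = 0.51 * 0.4421 = 0.2255%

0.2255


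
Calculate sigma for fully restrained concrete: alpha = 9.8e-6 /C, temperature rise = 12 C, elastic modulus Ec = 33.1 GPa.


sigma = alpha * dT * Ec
= 9.8e-6 * 12 * 33.1 * 1000
= 3.893 MPa

3.893


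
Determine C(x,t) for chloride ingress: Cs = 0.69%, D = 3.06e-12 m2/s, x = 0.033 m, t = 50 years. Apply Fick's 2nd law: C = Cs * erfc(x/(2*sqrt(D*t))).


t_seconds = 50 * 365.25 * 24 * 3600 = 1577880000.0 s
arg = 0.033 / (2 * sqrt(3.06e-12 * 1577880000.0))
= 0.2375
erfc(0.2375) = 0.737
C = 0.69 * 0.737 = 0.5085%

0.5085


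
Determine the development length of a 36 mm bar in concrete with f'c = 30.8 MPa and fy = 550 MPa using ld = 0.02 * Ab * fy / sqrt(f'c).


Ab = pi * 36^2 / 4 = 1017.876 mm2
ld = 0.02 * 1017.876 * 550 / sqrt(30.8)
= 2017.5 mm

2017.5


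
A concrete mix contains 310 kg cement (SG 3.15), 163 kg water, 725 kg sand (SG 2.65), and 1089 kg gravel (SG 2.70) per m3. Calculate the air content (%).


Vol cement = 310 / (3.15 * 1000) = 0.098413 m3
Vol water = 163 / 1000 = 0.163 m3
Vol sand = 725 / (2.65 * 1000) = 0.273585 m3
Vol gravel = 1089 / (2.70 * 1000) = 0.403333 m3
Total solid + water volume = 0.938331 m3
Air = (1 - 0.938331) * 100 = 6.17%

6.17


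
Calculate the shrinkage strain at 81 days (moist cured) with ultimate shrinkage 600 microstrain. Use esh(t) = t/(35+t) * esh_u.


esh(81) = 81 / (35 + 81) * 600
= 81 / 116 * 600
= 419.0 microstrain

419.0


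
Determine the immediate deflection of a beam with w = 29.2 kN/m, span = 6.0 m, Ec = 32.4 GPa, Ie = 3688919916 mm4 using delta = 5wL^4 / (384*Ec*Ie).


Convert: L = 6.0 m = 6000 mm, Ec = 32.4 GPa = 32400 MPa
delta = 5 * 29.2 * 6000^4 / (384 * 32400 * 3688919916)
= 4.12 mm

4.12


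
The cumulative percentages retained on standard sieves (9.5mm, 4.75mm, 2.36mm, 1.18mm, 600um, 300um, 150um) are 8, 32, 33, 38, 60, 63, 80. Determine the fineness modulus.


FM = sum(cumulative % retained) / 100
= 314 / 100
= 3.14

3.14


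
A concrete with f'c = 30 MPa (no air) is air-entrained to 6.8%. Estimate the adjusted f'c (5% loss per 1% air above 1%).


Strength loss = (6.8 - 1) * 5 = 29.0%
f'c = 30 * (1 - 29.0/100)
= 21.3 MPa

21.3


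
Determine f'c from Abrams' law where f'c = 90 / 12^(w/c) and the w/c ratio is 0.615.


f'c = 90 / 12^0.615
= 90 / 4.61
= 19.52 MPa

19.52


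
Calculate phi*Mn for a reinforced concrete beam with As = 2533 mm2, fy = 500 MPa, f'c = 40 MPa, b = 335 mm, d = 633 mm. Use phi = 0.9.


a = As * fy / (0.85 * f'c * b)
= 2533 * 500 / (0.85 * 40 * 335)
= 111.194 mm
Mn = As * fy * (d - a/2) / 10^6
= 731.2809 kN-m
phi*Mn = 0.9 * 731.2809 = 658.15 kN-m

658.15


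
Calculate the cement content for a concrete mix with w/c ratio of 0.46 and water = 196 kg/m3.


Cement = water / (w/c)
= 196 / 0.46
= 426.1 kg/m3

426.1


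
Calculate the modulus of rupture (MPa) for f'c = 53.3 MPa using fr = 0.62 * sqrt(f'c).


fr = 0.62 * sqrt(53.3)
= 4.526 MPa

4.526


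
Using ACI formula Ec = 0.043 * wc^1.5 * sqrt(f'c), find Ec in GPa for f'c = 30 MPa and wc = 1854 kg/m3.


Ec = 0.043 * 1854^1.5 * sqrt(30) / 1000
= 18.8 GPa

18.8


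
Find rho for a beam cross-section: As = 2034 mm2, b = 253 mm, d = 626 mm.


rho = As / (b * d)
= 2034 / (253 * 626)
= 0.0128

0.0128


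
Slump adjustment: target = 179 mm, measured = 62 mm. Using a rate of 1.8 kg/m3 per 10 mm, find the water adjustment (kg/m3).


Difference = 179 - 62 = 117 mm
Water adjustment = 117 * 1.8 / 10 = 21.1 kg/m3

21.1


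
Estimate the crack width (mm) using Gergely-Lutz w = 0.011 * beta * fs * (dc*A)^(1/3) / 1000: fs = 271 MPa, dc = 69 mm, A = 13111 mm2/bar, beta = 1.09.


w = 0.011 * beta * fs * (dc * A)^(1/3) / 1000
= 0.011 * 1.09 * 271 * (69 * 13111)^(1/3) / 1000
= 0.314 mm

0.314


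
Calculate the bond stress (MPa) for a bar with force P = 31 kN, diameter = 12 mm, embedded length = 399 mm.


u = P / (pi * db * ld)
= 31 * 1000 / (pi * 12 * 399)
= 2.061 MPa

2.061


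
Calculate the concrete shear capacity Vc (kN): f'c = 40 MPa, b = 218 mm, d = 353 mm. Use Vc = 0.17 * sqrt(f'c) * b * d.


Vc = 0.17 * sqrt(40) * 218 * 353 / 1000
= 82.74 kN

82.74


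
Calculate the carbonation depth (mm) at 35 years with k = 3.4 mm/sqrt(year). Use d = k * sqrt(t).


depth = k * sqrt(t)
= 3.4 * sqrt(35)
= 20.11 mm

20.11


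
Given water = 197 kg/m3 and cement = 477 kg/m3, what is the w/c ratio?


w/c = water / cement
w/c = 197 / 477 = 0.413

0.413


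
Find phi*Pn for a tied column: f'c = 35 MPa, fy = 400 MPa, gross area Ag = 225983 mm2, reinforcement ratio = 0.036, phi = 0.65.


Ast = rho * Ag = 0.036 * 225983 = 8135.388 mm2
phi*Pn = 0.65 * 0.80 * (0.85 * 35 * (225983 - 8135.388) + 400 * 8135.388) / 1000
= 5062.26 kN

5062.26


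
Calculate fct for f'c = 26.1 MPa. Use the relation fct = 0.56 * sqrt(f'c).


fct = 0.56 * sqrt(26.1)
= 0.56 * 5.109
= 2.861 MPa

2.861


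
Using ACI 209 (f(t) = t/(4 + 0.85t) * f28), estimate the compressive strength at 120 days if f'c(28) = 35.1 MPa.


f(120) = 120 / (4 + 0.85 * 120) * 35.1
= 120 / 106.0 * 35.1
= 39.74 MPa

39.74


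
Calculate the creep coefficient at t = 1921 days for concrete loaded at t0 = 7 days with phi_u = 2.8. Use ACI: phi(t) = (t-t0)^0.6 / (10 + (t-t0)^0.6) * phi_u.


dt = 1921 - 7 = 1914
phi = 1914^0.6 / (10 + 1914^0.6) * 2.8
= 2.529

2.529


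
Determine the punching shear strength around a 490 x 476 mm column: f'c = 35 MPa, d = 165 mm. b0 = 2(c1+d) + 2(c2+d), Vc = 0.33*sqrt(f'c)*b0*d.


b0 = 2*(490 + 165) + 2*(476 + 165) = 2592 mm
Vc = 0.33 * sqrt(35) * 2592 * 165 / 1000
= 834.96 kN

834.96


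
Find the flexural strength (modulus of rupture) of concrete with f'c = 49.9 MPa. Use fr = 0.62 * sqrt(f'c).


fr = 0.62 * sqrt(49.9)
= 4.38 MPa

4.38


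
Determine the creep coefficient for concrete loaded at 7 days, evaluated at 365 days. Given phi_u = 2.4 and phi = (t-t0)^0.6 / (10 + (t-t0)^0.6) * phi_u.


dt = 365 - 7 = 358
phi = 358^0.6 / (10 + 358^0.6) * 2.4
= 1.855

1.855


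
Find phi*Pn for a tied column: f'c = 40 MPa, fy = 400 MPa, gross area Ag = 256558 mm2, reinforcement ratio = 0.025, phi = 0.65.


Ast = rho * Ag = 0.025 * 256558 = 6413.95 mm2
phi*Pn = 0.65 * 0.80 * (0.85 * 40 * (256558 - 6413.95) + 400 * 6413.95) / 1000
= 5756.65 kN

5756.65


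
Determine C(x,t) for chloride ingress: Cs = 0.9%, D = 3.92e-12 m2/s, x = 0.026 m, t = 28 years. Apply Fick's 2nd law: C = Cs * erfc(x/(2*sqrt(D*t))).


t_seconds = 28 * 365.25 * 24 * 3600 = 883612800.0 s
arg = 0.026 / (2 * sqrt(3.92e-12 * 883612800.0))
= 0.2209
erfc(0.2209) = 0.7548
C = 0.9 * 0.7548 = 0.6793%

0.6793


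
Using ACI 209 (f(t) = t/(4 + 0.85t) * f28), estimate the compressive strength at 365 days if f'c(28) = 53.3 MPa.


f(365) = 365 / (4 + 0.85 * 365) * 53.3
= 365 / 314.25 * 53.3
= 61.91 MPa

61.91


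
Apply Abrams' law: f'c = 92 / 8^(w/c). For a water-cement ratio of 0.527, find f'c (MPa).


f'c = 92 / 8^0.527
= 92 / 2.992
= 30.75 MPa

30.75


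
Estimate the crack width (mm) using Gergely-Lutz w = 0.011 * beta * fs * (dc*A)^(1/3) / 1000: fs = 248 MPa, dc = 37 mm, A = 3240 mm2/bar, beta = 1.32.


w = 0.011 * beta * fs * (dc * A)^(1/3) / 1000
= 0.011 * 1.32 * 248 * (37 * 3240)^(1/3) / 1000
= 0.178 mm

0.178


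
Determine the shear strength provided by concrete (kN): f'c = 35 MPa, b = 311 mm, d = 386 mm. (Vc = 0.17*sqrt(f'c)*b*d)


Vc = 0.17 * sqrt(35) * 311 * 386 / 1000
= 120.73 kN

120.73


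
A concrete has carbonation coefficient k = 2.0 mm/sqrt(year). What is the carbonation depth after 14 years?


depth = k * sqrt(t)
= 2.0 * sqrt(14)
= 7.48 mm

7.48


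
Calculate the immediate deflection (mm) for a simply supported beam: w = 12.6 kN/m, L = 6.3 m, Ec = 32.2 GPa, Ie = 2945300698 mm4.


Convert: L = 6.3 m = 6300 mm, Ec = 32.2 GPa = 32200 MPa
delta = 5 * 12.6 * 6300^4 / (384 * 32200 * 2945300698)
= 2.73 mm

2.73


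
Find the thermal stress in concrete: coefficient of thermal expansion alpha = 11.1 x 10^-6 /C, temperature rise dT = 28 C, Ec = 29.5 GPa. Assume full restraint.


sigma = alpha * dT * Ec
= 11.1e-6 * 28 * 29.5 * 1000
= 9.169 MPa

9.169


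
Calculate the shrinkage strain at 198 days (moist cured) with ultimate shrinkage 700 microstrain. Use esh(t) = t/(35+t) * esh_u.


esh(198) = 198 / (35 + 198) * 700
= 198 / 233 * 700
= 594.8 microstrain

594.8


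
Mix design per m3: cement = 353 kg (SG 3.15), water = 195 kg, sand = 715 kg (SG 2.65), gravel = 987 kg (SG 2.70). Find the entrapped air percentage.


Vol cement = 353 / (3.15 * 1000) = 0.112063 m3
Vol water = 195 / 1000 = 0.195 m3
Vol sand = 715 / (2.65 * 1000) = 0.269811 m3
Vol gravel = 987 / (2.70 * 1000) = 0.365556 m3
Total solid + water volume = 0.94243 m3
Air = (1 - 0.94243) * 100 = 5.76%

5.76


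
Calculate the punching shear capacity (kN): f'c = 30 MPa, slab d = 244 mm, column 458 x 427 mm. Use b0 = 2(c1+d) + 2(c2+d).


b0 = 2*(458 + 244) + 2*(427 + 244) = 2746 mm
Vc = 0.33 * sqrt(30) * 2746 * 244 / 1000
= 1211.06 kN

1211.06


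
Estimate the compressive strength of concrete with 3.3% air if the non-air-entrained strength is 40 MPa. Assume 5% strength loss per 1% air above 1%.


Strength loss = (3.3 - 1) * 5 = 11.5%
f'c = 40 * (1 - 11.5/100)
= 35.4 MPa

35.4


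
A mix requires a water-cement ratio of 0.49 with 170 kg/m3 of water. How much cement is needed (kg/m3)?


Cement = water / (w/c)
= 170 / 0.49
= 346.9 kg/m3

346.9


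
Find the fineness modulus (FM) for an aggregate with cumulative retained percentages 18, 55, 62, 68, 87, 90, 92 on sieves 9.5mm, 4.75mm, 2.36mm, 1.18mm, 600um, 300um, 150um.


FM = sum(cumulative % retained) / 100
= 472 / 100
= 4.72

4.72


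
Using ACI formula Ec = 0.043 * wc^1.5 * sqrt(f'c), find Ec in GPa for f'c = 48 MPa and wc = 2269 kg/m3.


Ec = 0.043 * 2269^1.5 * sqrt(48) / 1000
= 32.2 GPa

32.2


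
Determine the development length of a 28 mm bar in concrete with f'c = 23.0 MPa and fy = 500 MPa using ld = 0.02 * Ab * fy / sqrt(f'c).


Ab = pi * 28^2 / 4 = 615.752 mm2
ld = 0.02 * 615.752 * 500 / sqrt(23.0)
= 1283.9 mm

1283.9
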